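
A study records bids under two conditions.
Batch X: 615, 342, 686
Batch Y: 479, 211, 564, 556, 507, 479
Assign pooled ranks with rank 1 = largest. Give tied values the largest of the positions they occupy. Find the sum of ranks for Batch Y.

35

Sorted (descending): 686, 615, 564, 556, 507, 479, 479, 342, 211
The 2 values of 479 occupy positions 6–7 → each gets rank 7.
Batch Y values → pooled ranks: 479→7, 211→9, 564→3, 556→4, 507→5, 479→7
Rank sum = 7 + 9 + 3 + 4 + 5 + 7 = 35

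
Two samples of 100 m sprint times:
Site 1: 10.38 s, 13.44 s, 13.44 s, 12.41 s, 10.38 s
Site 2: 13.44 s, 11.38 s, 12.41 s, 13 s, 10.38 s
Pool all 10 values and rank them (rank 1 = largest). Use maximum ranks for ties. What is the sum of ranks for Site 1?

32

Sorted (descending): 13.44, 13.44, 13.44, 13, 12.41, 12.41, 11.38, 10.38, 10.38, 10.38
The 3 values of 13.44 occupy positions 1–3 → each gets rank 3.
The 2 values of 12.41 occupy positions 5–6 → each gets rank 6.
The 3 values of 10.38 occupy positions 8–10 → each gets rank 10.
Site 1 values → pooled ranks: 10.38→10, 13.44→3, 13.44→3, 12.41→6, 10.38→10
Rank sum = 10 + 3 + 3 + 6 + 10 = 32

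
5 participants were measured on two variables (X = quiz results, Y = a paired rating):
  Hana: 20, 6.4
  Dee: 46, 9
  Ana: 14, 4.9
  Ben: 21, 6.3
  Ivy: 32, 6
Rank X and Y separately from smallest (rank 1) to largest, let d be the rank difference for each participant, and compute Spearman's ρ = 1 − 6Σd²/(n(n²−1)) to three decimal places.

0.600

Ranks of variable 1: 2, 5, 1, 3, 4
Ranks of variable 2: 4, 5, 1, 3, 2
d = r₁ − r₂: -2, 0, 0, 0, 2
d²: 4, 0, 0, 0, 4; Σd² = 8
ρ = 1 − 6·8/(5·24) = 1 − 48/120 = 0.600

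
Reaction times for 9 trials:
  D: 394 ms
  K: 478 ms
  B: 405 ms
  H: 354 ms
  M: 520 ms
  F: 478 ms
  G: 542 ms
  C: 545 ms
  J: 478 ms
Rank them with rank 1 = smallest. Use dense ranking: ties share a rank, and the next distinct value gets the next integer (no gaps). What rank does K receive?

Sorted (ascending): 354, 394, 405, 478, 478, 478, 520, 542, 545
The 3 values of 478 share dense rank 4.
Remaining distinct values take the next consecutive integers.
K has value 478 ms → rank 4.

4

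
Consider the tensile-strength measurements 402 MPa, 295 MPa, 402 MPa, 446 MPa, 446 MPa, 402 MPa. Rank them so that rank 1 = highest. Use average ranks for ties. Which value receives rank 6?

Sorted (descending): 446, 446, 402, 402, 402, 295
The 2 values of 446 occupy positions 1–2 → average rank (1+2)/2 = 1.5.
The 3 values of 402 occupy positions 3–5 → average rank 4.
Rank 6 → value 295.

295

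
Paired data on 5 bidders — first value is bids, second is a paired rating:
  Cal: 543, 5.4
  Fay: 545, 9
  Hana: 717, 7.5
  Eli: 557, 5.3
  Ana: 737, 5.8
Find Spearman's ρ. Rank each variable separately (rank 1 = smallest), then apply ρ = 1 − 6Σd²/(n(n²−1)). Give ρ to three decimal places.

0.100

Ranks of variable 1: 1, 2, 4, 3, 5
Ranks of variable 2: 2, 5, 4, 1, 3
d = r₁ − r₂: -1, -3, 0, 2, 2
d²: 1, 9, 0, 4, 4; Σd² = 18
ρ = 1 − 6·18/(5·24) = 1 − 108/120 = 0.100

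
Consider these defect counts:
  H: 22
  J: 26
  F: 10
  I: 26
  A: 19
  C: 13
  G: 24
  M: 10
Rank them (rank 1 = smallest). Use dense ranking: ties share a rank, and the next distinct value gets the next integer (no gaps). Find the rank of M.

1

Sorted (ascending): 10, 10, 13, 19, 22, 24, 26, 26
The 2 values of 10 share dense rank 1.
The 2 values of 26 share dense rank 6.
Remaining distinct values take the next consecutive integers.
M has value 10 → rank 1.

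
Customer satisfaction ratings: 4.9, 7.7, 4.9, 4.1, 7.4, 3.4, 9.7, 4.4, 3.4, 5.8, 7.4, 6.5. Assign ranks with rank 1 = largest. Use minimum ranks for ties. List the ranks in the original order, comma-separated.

7, 2, 7, 10, 3, 11, 1, 9, 11, 6, 3, 5

Sorted (descending): 9.7, 7.7, 7.4, 7.4, 6.5, 5.8, 4.9, 4.9, 4.4, 4.1, 3.4, 3.4
The 2 values of 7.4 occupy positions 3–4 → each gets rank 3.
The 2 values of 4.9 occupy positions 7–8 → each gets rank 7.
The 2 values of 3.4 occupy positions 11–12 → each gets rank 11.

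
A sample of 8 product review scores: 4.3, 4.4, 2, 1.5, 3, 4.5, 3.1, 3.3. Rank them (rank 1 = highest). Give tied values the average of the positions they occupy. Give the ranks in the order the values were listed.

3, 2, 7, 8, 6, 1, 5, 4

Sorted (descending): 4.5, 4.4, 4.3, 3.3, 3.1, 3, 2, 1.5
No ties — each value takes its position as its rank.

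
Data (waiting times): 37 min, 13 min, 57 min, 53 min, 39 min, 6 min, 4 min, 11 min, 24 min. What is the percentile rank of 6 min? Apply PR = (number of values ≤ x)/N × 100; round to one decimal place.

N = 9.
Strictly below 6: 1. Equal to 6: 1.
PR = 2/9 × 100 = 22.2

22.2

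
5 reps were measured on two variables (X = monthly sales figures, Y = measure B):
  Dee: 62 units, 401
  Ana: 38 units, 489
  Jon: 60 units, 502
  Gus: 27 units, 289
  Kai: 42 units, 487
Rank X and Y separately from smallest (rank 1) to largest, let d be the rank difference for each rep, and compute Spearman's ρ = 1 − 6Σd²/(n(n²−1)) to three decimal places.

0.300

Ranks of variable 1: 5, 2, 4, 1, 3
Ranks of variable 2: 2, 4, 5, 1, 3
d = r₁ − r₂: 3, -2, -1, 0, 0
d²: 9, 4, 1, 0, 0; Σd² = 14
ρ = 1 − 6·14/(5·24) = 1 − 84/120 = 0.300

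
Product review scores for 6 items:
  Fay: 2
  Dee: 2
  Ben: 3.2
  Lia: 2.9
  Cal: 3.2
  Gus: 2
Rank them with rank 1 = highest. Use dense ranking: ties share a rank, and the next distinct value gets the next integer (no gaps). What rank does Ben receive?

1

Sorted (descending): 3.2, 3.2, 2.9, 2, 2, 2
The 2 values of 3.2 share dense rank 1.
The 3 values of 2 share dense rank 3.
Remaining distinct values take the next consecutive integers.
Ben has value 3.2 → rank 1.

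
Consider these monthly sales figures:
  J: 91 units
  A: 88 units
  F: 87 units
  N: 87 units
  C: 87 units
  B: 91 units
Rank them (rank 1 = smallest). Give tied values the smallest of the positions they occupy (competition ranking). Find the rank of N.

Sorted (ascending): 87, 87, 87, 88, 91, 91
The 3 values of 87 occupy positions 1–3 → each gets rank 1.
The 2 values of 91 occupy positions 5–6 → each gets rank 5.
N has value 87 units → rank 1.

1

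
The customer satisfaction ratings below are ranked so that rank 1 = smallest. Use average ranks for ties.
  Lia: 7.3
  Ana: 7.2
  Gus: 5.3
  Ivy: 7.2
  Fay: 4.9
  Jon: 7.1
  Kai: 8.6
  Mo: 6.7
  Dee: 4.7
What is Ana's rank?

6.5

Sorted (ascending): 4.7, 4.9, 5.3, 6.7, 7.1, 7.2, 7.2, 7.3, 8.6
The 2 values of 7.2 occupy positions 6–7 → average rank (6+7)/2 = 6.5.
Ana has value 7.2 → rank 6.5.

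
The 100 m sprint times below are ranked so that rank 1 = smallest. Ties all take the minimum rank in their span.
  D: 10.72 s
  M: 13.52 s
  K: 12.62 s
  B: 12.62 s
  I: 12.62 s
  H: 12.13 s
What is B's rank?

3

Sorted (ascending): 10.72, 12.13, 12.62, 12.62, 12.62, 13.52
The 3 values of 12.62 occupy positions 3–5 → each gets rank 3.
B has value 12.62 s → rank 3.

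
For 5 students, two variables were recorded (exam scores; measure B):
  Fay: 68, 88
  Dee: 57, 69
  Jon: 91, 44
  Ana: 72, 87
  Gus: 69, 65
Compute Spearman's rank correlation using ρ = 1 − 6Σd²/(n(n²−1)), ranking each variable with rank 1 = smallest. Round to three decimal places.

-0.500

Ranks of variable 1: 2, 1, 5, 4, 3
Ranks of variable 2: 5, 3, 1, 4, 2
d = r₁ − r₂: -3, -2, 4, 0, 1
d²: 9, 4, 16, 0, 1; Σd² = 30
ρ = 1 − 6·30/(5·24) = 1 − 180/120 = -0.500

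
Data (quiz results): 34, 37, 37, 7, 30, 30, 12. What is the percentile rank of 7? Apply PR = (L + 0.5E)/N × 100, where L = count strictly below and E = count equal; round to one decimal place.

7.1

N = 7.
Strictly below 7: 0. Equal to 7: 1.
PR = (0 + 0.5·1)/7 × 100 = 7.1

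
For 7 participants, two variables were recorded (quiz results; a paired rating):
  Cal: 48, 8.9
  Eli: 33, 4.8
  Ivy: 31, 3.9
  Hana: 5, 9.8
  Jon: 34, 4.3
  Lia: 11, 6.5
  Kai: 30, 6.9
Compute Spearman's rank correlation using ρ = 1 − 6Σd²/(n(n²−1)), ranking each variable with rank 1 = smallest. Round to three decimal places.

Ranks of variable 1: 7, 5, 4, 1, 6, 2, 3
Ranks of variable 2: 6, 3, 1, 7, 2, 4, 5
d = r₁ − r₂: 1, 2, 3, -6, 4, -2, -2
d²: 1, 4, 9, 36, 16, 4, 4; Σd² = 74
ρ = 1 − 6·74/(7·48) = 1 − 444/336 = -0.321

-0.321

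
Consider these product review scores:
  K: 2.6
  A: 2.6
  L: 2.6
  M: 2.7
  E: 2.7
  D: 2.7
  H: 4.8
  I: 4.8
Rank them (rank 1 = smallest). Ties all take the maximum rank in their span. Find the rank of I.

8

Sorted (ascending): 2.6, 2.6, 2.6, 2.7, 2.7, 2.7, 4.8, 4.8
The 3 values of 2.6 occupy positions 1–3 → each gets rank 3.
The 3 values of 2.7 occupy positions 4–6 → each gets rank 6.
The 2 values of 4.8 occupy positions 7–8 → each gets rank 8.
I has value 4.8 → rank 8.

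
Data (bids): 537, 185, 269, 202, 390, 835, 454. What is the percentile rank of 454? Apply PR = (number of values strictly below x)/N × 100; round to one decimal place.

N = 7.
Strictly below 454: 4. Equal to 454: 1.
PR = 4/7 × 100 = 57.1

57.1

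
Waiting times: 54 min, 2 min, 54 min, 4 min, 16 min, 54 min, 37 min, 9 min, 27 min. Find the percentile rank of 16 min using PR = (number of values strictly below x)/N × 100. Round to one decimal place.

33.3

N = 9.
Strictly below 16: 3. Equal to 16: 1.
PR = 3/9 × 100 = 33.3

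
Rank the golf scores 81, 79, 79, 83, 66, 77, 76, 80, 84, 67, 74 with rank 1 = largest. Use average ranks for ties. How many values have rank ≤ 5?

4

Sorted (descending): 84, 83, 81, 80, 79, 79, 77, 76, 74, 67, 66
The 2 values of 79 occupy positions 5–6 → average rank (5+6)/2 = 5.5.
Ranks ≤ 5: {1, 2, 3, 4} → 4 values.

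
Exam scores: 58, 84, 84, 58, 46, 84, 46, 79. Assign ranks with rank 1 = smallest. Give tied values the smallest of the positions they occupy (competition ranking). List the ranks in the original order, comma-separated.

3, 6, 6, 3, 1, 6, 1, 5

Sorted (ascending): 46, 46, 58, 58, 79, 84, 84, 84
The 2 values of 46 occupy positions 1–2 → each gets rank 1.
The 2 values of 58 occupy positions 3–4 → each gets rank 3.
The 3 values of 84 occupy positions 6–8 → each gets rank 6.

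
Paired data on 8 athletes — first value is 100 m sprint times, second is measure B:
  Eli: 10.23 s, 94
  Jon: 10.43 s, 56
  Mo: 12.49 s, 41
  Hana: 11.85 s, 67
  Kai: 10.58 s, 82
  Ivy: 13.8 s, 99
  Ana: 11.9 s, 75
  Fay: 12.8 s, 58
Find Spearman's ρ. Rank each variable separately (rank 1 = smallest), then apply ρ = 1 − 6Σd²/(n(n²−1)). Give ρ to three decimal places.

Ranks of variable 1: 1, 2, 6, 4, 3, 8, 5, 7
Ranks of variable 2: 7, 2, 1, 4, 6, 8, 5, 3
d = r₁ − r₂: -6, 0, 5, 0, -3, 0, 0, 4
d²: 36, 0, 25, 0, 9, 0, 0, 16; Σd² = 86
ρ = 1 − 6·86/(8·63) = 1 − 516/504 = -0.024

-0.024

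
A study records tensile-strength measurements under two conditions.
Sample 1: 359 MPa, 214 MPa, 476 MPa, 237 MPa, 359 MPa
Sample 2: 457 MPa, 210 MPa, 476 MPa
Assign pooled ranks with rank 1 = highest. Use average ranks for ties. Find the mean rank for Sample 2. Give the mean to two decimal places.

4.17

Sorted (descending): 476, 476, 457, 359, 359, 237, 214, 210
The 2 values of 476 occupy positions 1–2 → average rank (1+2)/2 = 1.5.
The 2 values of 359 occupy positions 4–5 → average rank (4+5)/2 = 4.5.
Sample 2 values → pooled ranks: 457→3, 210→8, 476→1.5
Mean rank = (3 + 8 + 1.5) / 3 = 4.17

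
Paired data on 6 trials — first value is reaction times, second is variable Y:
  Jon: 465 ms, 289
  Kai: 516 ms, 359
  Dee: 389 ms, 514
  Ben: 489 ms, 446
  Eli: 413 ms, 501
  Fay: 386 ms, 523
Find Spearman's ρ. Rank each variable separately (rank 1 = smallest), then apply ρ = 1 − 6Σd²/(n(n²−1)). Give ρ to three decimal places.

Ranks of variable 1: 4, 6, 2, 5, 3, 1
Ranks of variable 2: 1, 2, 5, 3, 4, 6
d = r₁ − r₂: 3, 4, -3, 2, -1, -5
d²: 9, 16, 9, 4, 1, 25; Σd² = 64
ρ = 1 − 6·64/(6·35) = 1 − 384/210 = -0.829

-0.829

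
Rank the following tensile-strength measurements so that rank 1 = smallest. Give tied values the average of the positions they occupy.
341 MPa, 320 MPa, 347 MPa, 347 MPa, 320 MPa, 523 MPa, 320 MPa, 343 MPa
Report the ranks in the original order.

4, 2, 6.5, 6.5, 2, 8, 2, 5

Sorted (ascending): 320, 320, 320, 341, 343, 347, 347, 523
The 3 values of 320 occupy positions 1–3 → average rank 2.
The 2 values of 347 occupy positions 6–7 → average rank (6+7)/2 = 6.5.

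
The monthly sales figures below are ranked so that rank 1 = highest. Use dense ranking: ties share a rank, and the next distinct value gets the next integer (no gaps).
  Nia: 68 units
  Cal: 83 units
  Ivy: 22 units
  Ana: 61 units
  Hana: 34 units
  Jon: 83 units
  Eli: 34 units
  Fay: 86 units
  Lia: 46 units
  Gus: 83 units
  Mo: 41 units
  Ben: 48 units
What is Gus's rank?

Sorted (descending): 86, 83, 83, 83, 68, 61, 48, 46, 41, 34, 34, 22
The 3 values of 83 share dense rank 2.
The 2 values of 34 share dense rank 8.
Remaining distinct values take the next consecutive integers.
Gus has value 83 units → rank 2.

2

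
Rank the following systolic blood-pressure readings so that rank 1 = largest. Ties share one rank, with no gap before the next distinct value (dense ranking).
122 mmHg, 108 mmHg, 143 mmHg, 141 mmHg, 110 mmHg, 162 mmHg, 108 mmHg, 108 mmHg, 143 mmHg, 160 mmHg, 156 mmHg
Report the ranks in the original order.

6, 8, 4, 5, 7, 1, 8, 8, 4, 2, 3

Sorted (descending): 162, 160, 156, 143, 143, 141, 122, 110, 108, 108, 108
The 2 values of 143 share dense rank 4.
The 3 values of 108 share dense rank 8.
Remaining distinct values take the next consecutive integers.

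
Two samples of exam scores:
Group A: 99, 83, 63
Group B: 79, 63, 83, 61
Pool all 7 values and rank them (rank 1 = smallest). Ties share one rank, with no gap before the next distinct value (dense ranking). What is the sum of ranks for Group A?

11

Sorted (ascending): 61, 63, 63, 79, 83, 83, 99
The 2 values of 63 share dense rank 2.
The 2 values of 83 share dense rank 4.
Remaining distinct values take the next consecutive integers.
Group A values → pooled ranks: 99→5, 83→4, 63→2
Rank sum = 5 + 4 + 2 = 11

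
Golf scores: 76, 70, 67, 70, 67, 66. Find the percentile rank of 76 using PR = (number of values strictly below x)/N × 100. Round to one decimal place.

83.3

N = 6.
Strictly below 76: 5. Equal to 76: 1.
PR = 5/6 × 100 = 83.3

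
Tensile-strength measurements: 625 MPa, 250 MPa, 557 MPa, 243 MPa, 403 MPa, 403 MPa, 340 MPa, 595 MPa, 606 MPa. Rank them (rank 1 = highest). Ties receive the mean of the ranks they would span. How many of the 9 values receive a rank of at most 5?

4

Sorted (descending): 625, 606, 595, 557, 403, 403, 340, 250, 243
The 2 values of 403 occupy positions 5–6 → average rank (5+6)/2 = 5.5.
Ranks ≤ 5: {1, 2, 3, 4} → 4 values.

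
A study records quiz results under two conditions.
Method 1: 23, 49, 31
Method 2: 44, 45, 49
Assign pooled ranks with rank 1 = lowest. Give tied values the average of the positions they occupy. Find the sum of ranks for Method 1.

8.5

Sorted (ascending): 23, 31, 44, 45, 49, 49
The 2 values of 49 occupy positions 5–6 → average rank (5+6)/2 = 5.5.
Method 1 values → pooled ranks: 23→1, 49→5.5, 31→2
Rank sum = 1 + 5.5 + 2 = 8.5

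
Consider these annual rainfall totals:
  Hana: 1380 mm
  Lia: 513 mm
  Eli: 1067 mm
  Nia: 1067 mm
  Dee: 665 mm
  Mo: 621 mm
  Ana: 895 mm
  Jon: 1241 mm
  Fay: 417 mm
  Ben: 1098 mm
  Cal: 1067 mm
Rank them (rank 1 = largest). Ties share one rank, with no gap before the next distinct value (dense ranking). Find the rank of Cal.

Sorted (descending): 1380, 1241, 1098, 1067, 1067, 1067, 895, 665, 621, 513, 417
The 3 values of 1067 share dense rank 4.
Remaining distinct values take the next consecutive integers.
Cal has value 1067 mm → rank 4.

4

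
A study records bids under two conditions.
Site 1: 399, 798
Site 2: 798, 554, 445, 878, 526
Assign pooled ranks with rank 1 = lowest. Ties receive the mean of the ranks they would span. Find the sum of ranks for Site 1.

Sorted (ascending): 399, 445, 526, 554, 798, 798, 878
The 2 values of 798 occupy positions 5–6 → average rank (5+6)/2 = 5.5.
Site 1 values → pooled ranks: 399→1, 798→5.5
Rank sum = 1 + 5.5 = 6.5

6.5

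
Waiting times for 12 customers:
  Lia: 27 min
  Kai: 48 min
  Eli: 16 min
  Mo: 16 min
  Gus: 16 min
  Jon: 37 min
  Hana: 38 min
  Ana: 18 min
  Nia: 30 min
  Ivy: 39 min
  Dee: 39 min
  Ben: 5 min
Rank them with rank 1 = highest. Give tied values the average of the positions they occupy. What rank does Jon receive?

5

Sorted (descending): 48, 39, 39, 38, 37, 30, 27, 18, 16, 16, 16, 5
The 2 values of 39 occupy positions 2–3 → average rank (2+3)/2 = 2.5.
The 3 values of 16 occupy positions 9–11 → average rank 10.
Jon has value 37 min → rank 5.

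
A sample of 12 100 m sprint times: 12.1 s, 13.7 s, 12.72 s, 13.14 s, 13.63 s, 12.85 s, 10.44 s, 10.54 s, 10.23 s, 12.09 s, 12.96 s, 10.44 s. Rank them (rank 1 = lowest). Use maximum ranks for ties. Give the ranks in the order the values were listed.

6, 12, 7, 10, 11, 8, 3, 4, 1, 5, 9, 3

Sorted (ascending): 10.23, 10.44, 10.44, 10.54, 12.09, 12.1, 12.72, 12.85, 12.96, 13.14, 13.63, 13.7
The 2 values of 10.44 occupy positions 2–3 → each gets rank 3.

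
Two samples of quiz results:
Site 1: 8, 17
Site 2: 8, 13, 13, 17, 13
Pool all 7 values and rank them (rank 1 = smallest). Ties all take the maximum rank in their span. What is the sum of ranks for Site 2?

24

Sorted (ascending): 8, 8, 13, 13, 13, 17, 17
The 2 values of 8 occupy positions 1–2 → each gets rank 2.
The 3 values of 13 occupy positions 3–5 → each gets rank 5.
The 2 values of 17 occupy positions 6–7 → each gets rank 7.
Site 2 values → pooled ranks: 8→2, 13→5, 13→5, 17→7, 13→5
Rank sum = 2 + 5 + 5 + 7 + 5 = 24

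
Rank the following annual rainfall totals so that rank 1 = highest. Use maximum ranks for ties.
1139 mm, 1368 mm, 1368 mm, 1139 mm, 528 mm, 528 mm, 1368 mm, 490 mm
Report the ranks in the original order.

5, 3, 3, 5, 7, 7, 3, 8

Sorted (descending): 1368, 1368, 1368, 1139, 1139, 528, 528, 490
The 3 values of 1368 occupy positions 1–3 → each gets rank 3.
The 2 values of 1139 occupy positions 4–5 → each gets rank 5.
The 2 values of 528 occupy positions 6–7 → each gets rank 7.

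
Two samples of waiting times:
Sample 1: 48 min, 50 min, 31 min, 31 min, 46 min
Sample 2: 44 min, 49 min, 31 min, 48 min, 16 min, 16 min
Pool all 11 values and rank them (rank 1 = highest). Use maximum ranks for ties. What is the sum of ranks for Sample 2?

43

Sorted (descending): 50, 49, 48, 48, 46, 44, 31, 31, 31, 16, 16
The 2 values of 48 occupy positions 3–4 → each gets rank 4.
The 3 values of 31 occupy positions 7–9 → each gets rank 9.
The 2 values of 16 occupy positions 10–11 → each gets rank 11.
Sample 2 values → pooled ranks: 44→6, 49→2, 31→9, 48→4, 16→11, 16→11
Rank sum = 6 + 2 + 9 + 4 + 11 + 11 = 43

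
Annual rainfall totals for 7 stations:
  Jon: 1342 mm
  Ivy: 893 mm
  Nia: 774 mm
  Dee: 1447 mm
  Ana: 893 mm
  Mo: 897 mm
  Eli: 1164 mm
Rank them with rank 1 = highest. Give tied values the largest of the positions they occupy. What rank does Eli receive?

Sorted (descending): 1447, 1342, 1164, 897, 893, 893, 774
The 2 values of 893 occupy positions 5–6 → each gets rank 6.
Eli has value 1164 mm → rank 3.

3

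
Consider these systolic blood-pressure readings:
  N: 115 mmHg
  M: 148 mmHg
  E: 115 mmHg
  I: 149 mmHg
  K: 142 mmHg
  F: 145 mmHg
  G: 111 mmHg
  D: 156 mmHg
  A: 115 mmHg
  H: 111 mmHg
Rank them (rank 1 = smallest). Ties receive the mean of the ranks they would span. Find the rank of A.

4

Sorted (ascending): 111, 111, 115, 115, 115, 142, 145, 148, 149, 156
The 2 values of 111 occupy positions 1–2 → average rank (1+2)/2 = 1.5.
The 3 values of 115 occupy positions 3–5 → average rank 4.
A has value 115 mmHg → rank 4.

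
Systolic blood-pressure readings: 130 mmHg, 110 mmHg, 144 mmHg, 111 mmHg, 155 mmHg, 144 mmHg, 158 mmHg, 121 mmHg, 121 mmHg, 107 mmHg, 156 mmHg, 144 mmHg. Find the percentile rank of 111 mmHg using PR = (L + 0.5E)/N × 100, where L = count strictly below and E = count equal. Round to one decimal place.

N = 12.
Strictly below 111: 2. Equal to 111: 1.
PR = (2 + 0.5·1)/12 × 100 = 20.8

20.8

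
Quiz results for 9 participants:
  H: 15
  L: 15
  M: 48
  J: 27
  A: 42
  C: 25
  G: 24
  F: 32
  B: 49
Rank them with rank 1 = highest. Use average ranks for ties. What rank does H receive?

8.5

Sorted (descending): 49, 48, 42, 32, 27, 25, 24, 15, 15
The 2 values of 15 occupy positions 8–9 → average rank (8+9)/2 = 8.5.
H has value 15 → rank 8.5.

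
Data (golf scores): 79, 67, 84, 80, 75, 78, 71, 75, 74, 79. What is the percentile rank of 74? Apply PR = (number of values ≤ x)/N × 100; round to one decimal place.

N = 10.
Strictly below 74: 2. Equal to 74: 1.
PR = 3/10 × 100 = 30.0

30.0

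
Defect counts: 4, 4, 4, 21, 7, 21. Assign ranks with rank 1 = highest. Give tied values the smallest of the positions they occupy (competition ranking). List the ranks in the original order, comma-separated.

4, 4, 4, 1, 3, 1

Sorted (descending): 21, 21, 7, 4, 4, 4
The 2 values of 21 occupy positions 1–2 → each gets rank 1.
The 3 values of 4 occupy positions 4–6 → each gets rank 4.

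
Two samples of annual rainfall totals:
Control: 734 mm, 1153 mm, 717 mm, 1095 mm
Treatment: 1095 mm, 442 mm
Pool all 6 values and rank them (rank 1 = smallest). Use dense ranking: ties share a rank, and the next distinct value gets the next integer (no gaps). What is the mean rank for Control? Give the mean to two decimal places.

Sorted (ascending): 442, 717, 734, 1095, 1095, 1153
The 2 values of 1095 share dense rank 4.
Remaining distinct values take the next consecutive integers.
Control values → pooled ranks: 734→3, 1153→5, 717→2, 1095→4
Mean rank = (3 + 5 + 2 + 4) / 4 = 3.50

3.50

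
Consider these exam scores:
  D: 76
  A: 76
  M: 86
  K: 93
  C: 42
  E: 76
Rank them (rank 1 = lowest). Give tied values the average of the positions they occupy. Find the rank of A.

Sorted (ascending): 42, 76, 76, 76, 86, 93
The 3 values of 76 occupy positions 2–4 → average rank 3.
A has value 76 → rank 3.

3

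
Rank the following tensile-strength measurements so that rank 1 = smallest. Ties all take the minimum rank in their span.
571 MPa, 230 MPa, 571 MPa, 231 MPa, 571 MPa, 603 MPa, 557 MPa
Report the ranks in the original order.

Sorted (ascending): 230, 231, 557, 571, 571, 571, 603
The 3 values of 571 occupy positions 4–6 → each gets rank 4.

4, 1, 4, 2, 4, 7, 3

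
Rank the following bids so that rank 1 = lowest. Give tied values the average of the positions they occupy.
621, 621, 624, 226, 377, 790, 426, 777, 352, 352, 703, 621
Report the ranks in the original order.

Sorted (ascending): 226, 352, 352, 377, 426, 621, 621, 621, 624, 703, 777, 790
The 2 values of 352 occupy positions 2–3 → average rank (2+3)/2 = 2.5.
The 3 values of 621 occupy positions 6–8 → average rank 7.

7, 7, 9, 1, 4, 12, 5, 11, 2.5, 2.5, 10, 7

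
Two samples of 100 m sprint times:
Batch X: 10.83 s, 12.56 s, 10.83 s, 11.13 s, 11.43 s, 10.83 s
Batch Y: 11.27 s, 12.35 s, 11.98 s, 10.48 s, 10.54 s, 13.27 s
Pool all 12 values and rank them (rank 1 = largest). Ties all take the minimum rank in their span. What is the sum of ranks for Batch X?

Sorted (descending): 13.27, 12.56, 12.35, 11.98, 11.43, 11.27, 11.13, 10.83, 10.83, 10.83, 10.54, 10.48
The 3 values of 10.83 occupy positions 8–10 → each gets rank 8.
Batch X values → pooled ranks: 10.83→8, 12.56→2, 10.83→8, 11.13→7, 11.43→5, 10.83→8
Rank sum = 8 + 2 + 8 + 7 + 5 + 8 = 38

38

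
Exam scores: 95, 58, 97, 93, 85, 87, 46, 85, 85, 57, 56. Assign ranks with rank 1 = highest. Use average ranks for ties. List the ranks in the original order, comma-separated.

Sorted (descending): 97, 95, 93, 87, 85, 85, 85, 58, 57, 56, 46
The 3 values of 85 occupy positions 5–7 → average rank 6.

2, 8, 1, 3, 6, 4, 11, 6, 6, 9, 10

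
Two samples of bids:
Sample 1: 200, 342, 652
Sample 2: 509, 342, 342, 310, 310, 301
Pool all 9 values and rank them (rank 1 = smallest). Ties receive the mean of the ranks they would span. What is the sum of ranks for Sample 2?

29

Sorted (ascending): 200, 301, 310, 310, 342, 342, 342, 509, 652
The 2 values of 310 occupy positions 3–4 → average rank (3+4)/2 = 3.5.
The 3 values of 342 occupy positions 5–7 → average rank 6.
Sample 2 values → pooled ranks: 509→8, 342→6, 342→6, 310→3.5, 310→3.5, 301→2
Rank sum = 8 + 6 + 6 + 3.5 + 3.5 + 2 = 29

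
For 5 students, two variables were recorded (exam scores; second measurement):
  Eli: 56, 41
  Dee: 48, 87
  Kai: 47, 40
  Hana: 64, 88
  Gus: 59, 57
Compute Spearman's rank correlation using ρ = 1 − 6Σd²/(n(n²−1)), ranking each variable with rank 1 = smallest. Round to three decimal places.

Ranks of variable 1: 3, 2, 1, 5, 4
Ranks of variable 2: 2, 4, 1, 5, 3
d = r₁ − r₂: 1, -2, 0, 0, 1
d²: 1, 4, 0, 0, 1; Σd² = 6
ρ = 1 − 6·6/(5·24) = 1 − 36/120 = 0.700

0.700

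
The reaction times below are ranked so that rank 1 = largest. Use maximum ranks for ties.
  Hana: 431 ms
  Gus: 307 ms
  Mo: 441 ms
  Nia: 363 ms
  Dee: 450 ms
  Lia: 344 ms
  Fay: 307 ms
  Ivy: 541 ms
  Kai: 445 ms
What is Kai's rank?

3

Sorted (descending): 541, 450, 445, 441, 431, 363, 344, 307, 307
The 2 values of 307 occupy positions 8–9 → each gets rank 9.
Kai has value 445 ms → rank 3.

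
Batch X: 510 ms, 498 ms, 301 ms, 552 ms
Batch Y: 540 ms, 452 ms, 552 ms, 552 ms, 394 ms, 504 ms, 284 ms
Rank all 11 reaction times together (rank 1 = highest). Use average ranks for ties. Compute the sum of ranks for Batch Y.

42

Sorted (descending): 552, 552, 552, 540, 510, 504, 498, 452, 394, 301, 284
The 3 values of 552 occupy positions 1–3 → average rank 2.
Batch Y values → pooled ranks: 540→4, 452→8, 552→2, 552→2, 394→9, 504→6, 284→11
Rank sum = 4 + 8 + 2 + 2 + 9 + 6 + 11 = 42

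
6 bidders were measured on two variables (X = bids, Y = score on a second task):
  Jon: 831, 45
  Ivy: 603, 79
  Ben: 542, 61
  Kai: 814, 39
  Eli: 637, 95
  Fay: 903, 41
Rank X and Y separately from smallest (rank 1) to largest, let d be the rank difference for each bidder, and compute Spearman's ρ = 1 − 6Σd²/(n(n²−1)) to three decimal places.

-0.600

Ranks of variable 1: 5, 2, 1, 4, 3, 6
Ranks of variable 2: 3, 5, 4, 1, 6, 2
d = r₁ − r₂: 2, -3, -3, 3, -3, 4
d²: 4, 9, 9, 9, 9, 16; Σd² = 56
ρ = 1 − 6·56/(6·35) = 1 − 336/210 = -0.600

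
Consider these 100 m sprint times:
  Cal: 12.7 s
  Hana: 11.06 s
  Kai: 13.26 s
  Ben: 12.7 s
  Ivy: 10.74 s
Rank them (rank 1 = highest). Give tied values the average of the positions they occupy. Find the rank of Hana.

4

Sorted (descending): 13.26, 12.7, 12.7, 11.06, 10.74
The 2 values of 12.7 occupy positions 2–3 → average rank (2+3)/2 = 2.5.
Hana has value 11.06 s → rank 4.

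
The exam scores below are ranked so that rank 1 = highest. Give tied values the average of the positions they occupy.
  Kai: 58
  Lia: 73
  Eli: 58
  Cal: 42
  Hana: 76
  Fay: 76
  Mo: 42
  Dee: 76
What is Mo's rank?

Sorted (descending): 76, 76, 76, 73, 58, 58, 42, 42
The 3 values of 76 occupy positions 1–3 → average rank 2.
The 2 values of 58 occupy positions 5–6 → average rank (5+6)/2 = 5.5.
The 2 values of 42 occupy positions 7–8 → average rank (7+8)/2 = 7.5.
Mo has value 42 → rank 7.5.

7.5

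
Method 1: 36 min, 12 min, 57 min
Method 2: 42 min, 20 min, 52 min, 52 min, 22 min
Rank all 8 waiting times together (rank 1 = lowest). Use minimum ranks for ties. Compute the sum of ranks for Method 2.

22

Sorted (ascending): 12, 20, 22, 36, 42, 52, 52, 57
The 2 values of 52 occupy positions 6–7 → each gets rank 6.
Method 2 values → pooled ranks: 42→5, 20→2, 52→6, 52→6, 22→3
Rank sum = 5 + 2 + 6 + 6 + 3 = 22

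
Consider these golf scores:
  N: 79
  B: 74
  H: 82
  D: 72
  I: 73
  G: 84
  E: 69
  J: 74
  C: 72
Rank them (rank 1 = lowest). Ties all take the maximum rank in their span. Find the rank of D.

3

Sorted (ascending): 69, 72, 72, 73, 74, 74, 79, 82, 84
The 2 values of 72 occupy positions 2–3 → each gets rank 3.
The 2 values of 74 occupy positions 5–6 → each gets rank 6.
D has value 72 → rank 3.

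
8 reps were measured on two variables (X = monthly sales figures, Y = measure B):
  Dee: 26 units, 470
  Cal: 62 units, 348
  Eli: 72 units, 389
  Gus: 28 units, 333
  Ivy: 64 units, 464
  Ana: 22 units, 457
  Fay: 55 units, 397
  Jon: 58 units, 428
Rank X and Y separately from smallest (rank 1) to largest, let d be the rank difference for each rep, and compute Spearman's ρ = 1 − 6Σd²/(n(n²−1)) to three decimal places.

-0.262

Ranks of variable 1: 2, 6, 8, 3, 7, 1, 4, 5
Ranks of variable 2: 8, 2, 3, 1, 7, 6, 4, 5
d = r₁ − r₂: -6, 4, 5, 2, 0, -5, 0, 0
d²: 36, 16, 25, 4, 0, 25, 0, 0; Σd² = 106
ρ = 1 − 6·106/(8·63) = 1 − 636/504 = -0.262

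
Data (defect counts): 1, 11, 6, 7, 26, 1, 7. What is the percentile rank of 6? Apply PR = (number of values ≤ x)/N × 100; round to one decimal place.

42.9

N = 7.
Strictly below 6: 2. Equal to 6: 1.
PR = 3/7 × 100 = 42.9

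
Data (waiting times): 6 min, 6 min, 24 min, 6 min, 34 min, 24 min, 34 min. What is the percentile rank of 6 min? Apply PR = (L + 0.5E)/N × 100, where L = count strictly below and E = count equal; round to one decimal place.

21.4

N = 7.
Strictly below 6: 0. Equal to 6: 3.
PR = (0 + 0.5·3)/7 × 100 = 21.4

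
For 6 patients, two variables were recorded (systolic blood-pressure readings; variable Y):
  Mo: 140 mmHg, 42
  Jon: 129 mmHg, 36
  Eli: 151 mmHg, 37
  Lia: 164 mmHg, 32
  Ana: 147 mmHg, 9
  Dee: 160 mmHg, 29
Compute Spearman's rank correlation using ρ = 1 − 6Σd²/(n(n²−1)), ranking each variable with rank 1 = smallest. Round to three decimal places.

Ranks of variable 1: 2, 1, 4, 6, 3, 5
Ranks of variable 2: 6, 4, 5, 3, 1, 2
d = r₁ − r₂: -4, -3, -1, 3, 2, 3
d²: 16, 9, 1, 9, 4, 9; Σd² = 48
ρ = 1 − 6·48/(6·35) = 1 − 288/210 = -0.371

-0.371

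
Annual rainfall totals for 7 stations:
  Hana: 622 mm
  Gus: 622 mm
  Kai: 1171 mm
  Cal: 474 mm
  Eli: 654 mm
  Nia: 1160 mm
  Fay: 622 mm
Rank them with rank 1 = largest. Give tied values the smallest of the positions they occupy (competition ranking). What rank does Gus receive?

4

Sorted (descending): 1171, 1160, 654, 622, 622, 622, 474
The 3 values of 622 occupy positions 4–6 → each gets rank 4.
Gus has value 622 mm → rank 4.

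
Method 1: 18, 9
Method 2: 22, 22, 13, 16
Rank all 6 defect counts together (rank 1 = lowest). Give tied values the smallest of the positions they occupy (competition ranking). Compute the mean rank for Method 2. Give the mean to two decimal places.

3.75

Sorted (ascending): 9, 13, 16, 18, 22, 22
The 2 values of 22 occupy positions 5–6 → each gets rank 5.
Method 2 values → pooled ranks: 22→5, 22→5, 13→2, 16→3
Mean rank = (5 + 5 + 2 + 3) / 4 = 3.75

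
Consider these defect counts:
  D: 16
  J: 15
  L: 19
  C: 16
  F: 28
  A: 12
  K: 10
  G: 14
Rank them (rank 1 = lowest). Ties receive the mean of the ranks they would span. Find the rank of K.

1

Sorted (ascending): 10, 12, 14, 15, 16, 16, 19, 28
The 2 values of 16 occupy positions 5–6 → average rank (5+6)/2 = 5.5.
K has value 10 → rank 1.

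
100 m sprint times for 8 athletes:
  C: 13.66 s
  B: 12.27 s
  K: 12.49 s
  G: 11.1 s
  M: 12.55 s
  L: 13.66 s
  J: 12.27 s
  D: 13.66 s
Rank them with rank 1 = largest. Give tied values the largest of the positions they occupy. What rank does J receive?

Sorted (descending): 13.66, 13.66, 13.66, 12.55, 12.49, 12.27, 12.27, 11.1
The 3 values of 13.66 occupy positions 1–3 → each gets rank 3.
The 2 values of 12.27 occupy positions 6–7 → each gets rank 7.
J has value 12.27 s → rank 7.

7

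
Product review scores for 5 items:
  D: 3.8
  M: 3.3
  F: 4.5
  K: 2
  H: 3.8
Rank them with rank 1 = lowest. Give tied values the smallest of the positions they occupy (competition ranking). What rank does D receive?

Sorted (ascending): 2, 3.3, 3.8, 3.8, 4.5
The 2 values of 3.8 occupy positions 3–4 → each gets rank 3.
D has value 3.8 → rank 3.

3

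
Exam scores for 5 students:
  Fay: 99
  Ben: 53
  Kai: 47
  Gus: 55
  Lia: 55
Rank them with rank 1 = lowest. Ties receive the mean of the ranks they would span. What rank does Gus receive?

3.5

Sorted (ascending): 47, 53, 55, 55, 99
The 2 values of 55 occupy positions 3–4 → average rank (3+4)/2 = 3.5.
Gus has value 55 → rank 3.5.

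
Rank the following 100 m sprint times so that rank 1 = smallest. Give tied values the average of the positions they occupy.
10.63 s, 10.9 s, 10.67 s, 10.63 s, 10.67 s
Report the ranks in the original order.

Sorted (ascending): 10.63, 10.63, 10.67, 10.67, 10.9
The 2 values of 10.63 occupy positions 1–2 → average rank (1+2)/2 = 1.5.
The 2 values of 10.67 occupy positions 3–4 → average rank (3+4)/2 = 3.5.

1.5, 5, 3.5, 1.5, 3.5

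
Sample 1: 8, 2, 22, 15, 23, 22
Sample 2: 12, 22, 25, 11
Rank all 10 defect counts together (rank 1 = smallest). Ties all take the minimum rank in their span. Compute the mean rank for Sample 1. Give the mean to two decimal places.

Sorted (ascending): 2, 8, 11, 12, 15, 22, 22, 22, 23, 25
The 3 values of 22 occupy positions 6–8 → each gets rank 6.
Sample 1 values → pooled ranks: 8→2, 2→1, 22→6, 15→5, 23→9, 22→6
Mean rank = (2 + 1 + 6 + 5 + 9 + 6) / 6 = 4.83

4.83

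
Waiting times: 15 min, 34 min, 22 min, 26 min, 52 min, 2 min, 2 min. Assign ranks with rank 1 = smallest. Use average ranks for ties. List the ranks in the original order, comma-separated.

3, 6, 4, 5, 7, 1.5, 1.5

Sorted (ascending): 2, 2, 15, 22, 26, 34, 52
The 2 values of 2 occupy positions 1–2 → average rank (1+2)/2 = 1.5.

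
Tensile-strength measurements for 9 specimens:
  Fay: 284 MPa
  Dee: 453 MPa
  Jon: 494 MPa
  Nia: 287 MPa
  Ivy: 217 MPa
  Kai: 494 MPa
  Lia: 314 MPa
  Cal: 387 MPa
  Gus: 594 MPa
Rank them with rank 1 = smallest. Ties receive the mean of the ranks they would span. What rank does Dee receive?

Sorted (ascending): 217, 284, 287, 314, 387, 453, 494, 494, 594
The 2 values of 494 occupy positions 7–8 → average rank (7+8)/2 = 7.5.
Dee has value 453 MPa → rank 6.

6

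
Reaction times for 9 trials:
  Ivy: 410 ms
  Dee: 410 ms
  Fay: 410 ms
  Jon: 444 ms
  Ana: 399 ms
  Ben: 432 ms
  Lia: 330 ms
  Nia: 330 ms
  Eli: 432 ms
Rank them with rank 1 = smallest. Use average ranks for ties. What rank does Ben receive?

Sorted (ascending): 330, 330, 399, 410, 410, 410, 432, 432, 444
The 2 values of 330 occupy positions 1–2 → average rank (1+2)/2 = 1.5.
The 3 values of 410 occupy positions 4–6 → average rank 5.
The 2 values of 432 occupy positions 7–8 → average rank (7+8)/2 = 7.5.
Ben has value 432 ms → rank 7.5.

7.5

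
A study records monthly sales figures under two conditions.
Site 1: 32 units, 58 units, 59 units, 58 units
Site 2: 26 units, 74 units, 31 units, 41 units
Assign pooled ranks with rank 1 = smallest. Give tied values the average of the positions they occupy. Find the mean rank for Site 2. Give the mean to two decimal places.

3.75

Sorted (ascending): 26, 31, 32, 41, 58, 58, 59, 74
The 2 values of 58 occupy positions 5–6 → average rank (5+6)/2 = 5.5.
Site 2 values → pooled ranks: 26→1, 74→8, 31→2, 41→4
Mean rank = (1 + 8 + 2 + 4) / 4 = 3.75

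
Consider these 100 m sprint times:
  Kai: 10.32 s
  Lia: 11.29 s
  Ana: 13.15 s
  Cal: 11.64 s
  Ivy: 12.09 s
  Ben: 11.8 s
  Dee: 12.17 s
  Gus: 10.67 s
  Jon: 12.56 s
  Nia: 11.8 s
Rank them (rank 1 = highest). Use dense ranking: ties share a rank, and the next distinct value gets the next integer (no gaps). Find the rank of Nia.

Sorted (descending): 13.15, 12.56, 12.17, 12.09, 11.8, 11.8, 11.64, 11.29, 10.67, 10.32
The 2 values of 11.8 share dense rank 5.
Remaining distinct values take the next consecutive integers.
Nia has value 11.8 s → rank 5.

5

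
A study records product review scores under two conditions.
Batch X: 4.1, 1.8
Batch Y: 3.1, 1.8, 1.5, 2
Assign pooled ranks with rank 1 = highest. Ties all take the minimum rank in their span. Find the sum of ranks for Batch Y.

Sorted (descending): 4.1, 3.1, 2, 1.8, 1.8, 1.5
The 2 values of 1.8 occupy positions 4–5 → each gets rank 4.
Batch Y values → pooled ranks: 3.1→2, 1.8→4, 1.5→6, 2→3
Rank sum = 2 + 4 + 6 + 3 = 15

15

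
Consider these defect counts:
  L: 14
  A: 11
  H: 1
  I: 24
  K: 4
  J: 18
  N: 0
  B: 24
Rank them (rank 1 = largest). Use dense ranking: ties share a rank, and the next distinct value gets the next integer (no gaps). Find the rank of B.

1

Sorted (descending): 24, 24, 18, 14, 11, 4, 1, 0
The 2 values of 24 share dense rank 1.
Remaining distinct values take the next consecutive integers.
B has value 24 → rank 1.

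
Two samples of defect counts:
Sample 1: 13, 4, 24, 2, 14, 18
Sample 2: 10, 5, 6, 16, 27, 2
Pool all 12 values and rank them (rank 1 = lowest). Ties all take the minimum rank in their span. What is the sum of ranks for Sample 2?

Sorted (ascending): 2, 2, 4, 5, 6, 10, 13, 14, 16, 18, 24, 27
The 2 values of 2 occupy positions 1–2 → each gets rank 1.
Sample 2 values → pooled ranks: 10→6, 5→4, 6→5, 16→9, 27→12, 2→1
Rank sum = 6 + 4 + 5 + 9 + 12 + 1 = 37

37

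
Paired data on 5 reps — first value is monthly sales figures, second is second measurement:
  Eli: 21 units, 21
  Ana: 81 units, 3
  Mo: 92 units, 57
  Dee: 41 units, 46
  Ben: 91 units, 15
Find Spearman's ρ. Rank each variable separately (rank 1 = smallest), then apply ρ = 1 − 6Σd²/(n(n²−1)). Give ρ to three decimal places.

Ranks of variable 1: 1, 3, 5, 2, 4
Ranks of variable 2: 3, 1, 5, 4, 2
d = r₁ − r₂: -2, 2, 0, -2, 2
d²: 4, 4, 0, 4, 4; Σd² = 16
ρ = 1 − 6·16/(5·24) = 1 − 96/120 = 0.200

0.200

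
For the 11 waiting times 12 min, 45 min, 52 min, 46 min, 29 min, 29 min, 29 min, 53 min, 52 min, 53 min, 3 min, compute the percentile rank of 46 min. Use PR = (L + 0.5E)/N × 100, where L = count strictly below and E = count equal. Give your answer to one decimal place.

N = 11.
Strictly below 46: 6. Equal to 46: 1.
PR = (6 + 0.5·1)/11 × 100 = 59.1

59.1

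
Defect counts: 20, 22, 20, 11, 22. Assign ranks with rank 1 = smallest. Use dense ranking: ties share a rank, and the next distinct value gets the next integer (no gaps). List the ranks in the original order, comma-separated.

2, 3, 2, 1, 3

Sorted (ascending): 11, 20, 20, 22, 22
The 2 values of 20 share dense rank 2.
The 2 values of 22 share dense rank 3.
Remaining distinct values take the next consecutive integers.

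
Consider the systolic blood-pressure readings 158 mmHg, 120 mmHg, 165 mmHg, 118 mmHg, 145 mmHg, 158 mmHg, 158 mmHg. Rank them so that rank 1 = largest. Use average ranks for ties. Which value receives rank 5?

145

Sorted (descending): 165, 158, 158, 158, 145, 120, 118
The 3 values of 158 occupy positions 2–4 → average rank 3.
Rank 5 → value 145.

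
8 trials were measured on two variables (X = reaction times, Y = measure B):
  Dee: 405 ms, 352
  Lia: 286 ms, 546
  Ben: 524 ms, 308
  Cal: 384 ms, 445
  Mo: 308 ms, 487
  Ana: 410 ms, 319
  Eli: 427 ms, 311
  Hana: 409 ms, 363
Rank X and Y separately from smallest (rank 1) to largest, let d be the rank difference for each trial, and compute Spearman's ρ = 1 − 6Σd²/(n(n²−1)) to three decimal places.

-0.976

Ranks of variable 1: 4, 1, 8, 3, 2, 6, 7, 5
Ranks of variable 2: 4, 8, 1, 6, 7, 3, 2, 5
d = r₁ − r₂: 0, -7, 7, -3, -5, 3, 5, 0
d²: 0, 49, 49, 9, 25, 9, 25, 0; Σd² = 166
ρ = 1 − 6·166/(8·63) = 1 − 996/504 = -0.976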